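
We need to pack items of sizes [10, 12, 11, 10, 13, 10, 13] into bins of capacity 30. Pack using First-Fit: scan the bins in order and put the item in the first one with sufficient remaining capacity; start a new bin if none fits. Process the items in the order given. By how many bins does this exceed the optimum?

First-Fit: [10,12] [11,10] [13,10] [13] → 4 bins.
Total size 79; any packing needs at least ⌈79/30⌉ = 3 bins.
An optimal packing achieves that bound: [13,13] [12,11] [10,10,10] → 3 bins.
Excess: 4 − 3 = 1.

1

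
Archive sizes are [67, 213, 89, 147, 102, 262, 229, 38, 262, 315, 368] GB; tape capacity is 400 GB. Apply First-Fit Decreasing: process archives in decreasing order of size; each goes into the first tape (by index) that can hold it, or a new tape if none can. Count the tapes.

6

Sorted descending: 368, 315, 262, 262, 229, 213, 147, 102, 89, 67, 38.
Put 368 GB in tape 1; 32 GB remain.
Put 315 GB in tape 2; 85 GB remain.
Put 262 GB in tape 3; 138 GB remain.
Put 262 GB in tape 4; 138 GB remain.
Put 229 GB in tape 5; 171 GB remain.
Put 213 GB in tape 6; 187 GB remain.
Put 147 GB in tape 5; 24 GB remain.
Put 102 GB in tape 3; 36 GB remain.
Put 89 GB in tape 4; 49 GB remain.
Put 67 GB in tape 2; 18 GB remain.
Put 38 GB in tape 4; 11 GB remain.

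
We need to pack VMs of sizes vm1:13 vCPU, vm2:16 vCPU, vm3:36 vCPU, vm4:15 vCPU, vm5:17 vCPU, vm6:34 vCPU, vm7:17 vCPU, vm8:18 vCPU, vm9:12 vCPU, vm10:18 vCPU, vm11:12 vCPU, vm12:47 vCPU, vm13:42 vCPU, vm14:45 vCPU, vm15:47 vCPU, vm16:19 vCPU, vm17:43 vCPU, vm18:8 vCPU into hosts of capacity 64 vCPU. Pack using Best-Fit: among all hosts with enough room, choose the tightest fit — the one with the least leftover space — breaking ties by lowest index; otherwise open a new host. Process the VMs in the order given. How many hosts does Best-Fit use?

8

vm1 (13 vCPU) → host 1 (remaining 51 vCPU)
vm2 (16 vCPU) → host 1 (remaining 35 vCPU)
vm3 (36 vCPU) → host 2 (remaining 28 vCPU)
vm4 (15 vCPU) → host 2 (remaining 13 vCPU)
vm5 (17 vCPU) → host 1 (remaining 18 vCPU)
vm6 (34 vCPU) → host 3 (remaining 30 vCPU)
vm7 (17 vCPU) → host 1 (remaining 1 vCPU)
vm8 (18 vCPU) → host 3 (remaining 12 vCPU)
vm9 (12 vCPU) → host 3 (remaining 0 vCPU)
vm10 (18 vCPU) → host 4 (remaining 46 vCPU)
vm11 (12 vCPU) → host 2 (remaining 1 vCPU)
vm12 (47 vCPU) → host 5 (remaining 17 vCPU)
vm13 (42 vCPU) → host 4 (remaining 4 vCPU)
vm14 (45 vCPU) → host 6 (remaining 19 vCPU)
vm15 (47 vCPU) → host 7 (remaining 17 vCPU)
vm16 (19 vCPU) → host 6 (remaining 0 vCPU)
vm17 (43 vCPU) → host 8 (remaining 21 vCPU)
vm18 (8 vCPU) → host 5 (remaining 9 vCPU)
Final hosts: [13,16,17,17] [36,15,12] [34,18,12] [18,42] [47,8] [45,19] [47] [43].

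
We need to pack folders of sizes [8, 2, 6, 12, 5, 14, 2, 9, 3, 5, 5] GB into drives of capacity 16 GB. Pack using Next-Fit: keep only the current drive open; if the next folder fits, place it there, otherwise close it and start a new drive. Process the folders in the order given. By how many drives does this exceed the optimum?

Next-Fit: [8,2,6] [12] [5] [14,2] [9,3] [5,5] → 6 drives.
Total size 71 GB; any packing needs at least ⌈71/16⌉ = 5 drives.
An optimal packing achieves that bound: [14,2] [12,3] [9,6] [8,5,2] [5,5] → 5 drives.
Excess: 6 − 5 = 1.

1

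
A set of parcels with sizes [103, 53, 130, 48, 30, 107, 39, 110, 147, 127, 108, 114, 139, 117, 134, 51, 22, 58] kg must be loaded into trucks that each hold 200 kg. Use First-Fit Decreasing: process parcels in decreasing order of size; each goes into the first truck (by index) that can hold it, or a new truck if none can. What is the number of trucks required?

11 trucks

Sorted descending: 147, 139, 134, 130, 127, 117, 114, 110, 108, 107, 103, 58, 53, 51, 48, 39, 30, 22.
147 kg → truck 1 (remaining 53 kg)
139 kg → truck 2 (remaining 61 kg)
134 kg → truck 3 (remaining 66 kg)
130 kg → truck 4 (remaining 70 kg)
127 kg → truck 5 (remaining 73 kg)
117 kg → truck 6 (remaining 83 kg)
114 kg → truck 7 (remaining 86 kg)
110 kg → truck 8 (remaining 90 kg)
108 kg → truck 9 (remaining 92 kg)
107 kg → truck 10 (remaining 93 kg)
103 kg → truck 11 (remaining 97 kg)
58 kg → truck 2 (remaining 3 kg)
53 kg → truck 1 (remaining 0 kg)
51 kg → truck 3 (remaining 15 kg)
48 kg → truck 4 (remaining 22 kg)
39 kg → truck 5 (remaining 34 kg)
30 kg → truck 5 (remaining 4 kg)
22 kg → truck 4 (remaining 0 kg)
Final trucks: [147,53] [139,58] [134,51] [130,48,22] [127,39,30] [117] [114] [110] [108] [107] [103].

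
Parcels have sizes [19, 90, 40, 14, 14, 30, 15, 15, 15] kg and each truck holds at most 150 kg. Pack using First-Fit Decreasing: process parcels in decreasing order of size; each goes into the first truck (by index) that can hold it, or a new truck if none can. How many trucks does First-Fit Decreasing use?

Sorted descending: 90, 40, 30, 19, 15, 15, 15, 14, 14.
Put 90 kg in truck 1; 60 kg remain.
Put 40 kg in truck 1; 20 kg remain.
Put 30 kg in truck 2; 120 kg remain.
Put 19 kg in truck 1; 1 kg remain.
Put 15 kg in truck 2; 105 kg remain.
Put 15 kg in truck 2; 90 kg remain.
Put 15 kg in truck 2; 75 kg remain.
Put 14 kg in truck 2; 61 kg remain.
Put 14 kg in truck 2; 47 kg remain.
Final trucks: [90,40,19] [30,15,15,15,14,14].

2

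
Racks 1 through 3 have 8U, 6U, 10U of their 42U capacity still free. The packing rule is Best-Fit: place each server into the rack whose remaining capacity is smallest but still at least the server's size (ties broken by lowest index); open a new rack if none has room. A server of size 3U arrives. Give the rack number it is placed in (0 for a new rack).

2

Racks with room: rack 1 (8U), rack 2 (6U), rack 3 (10U).
Tightest fit is rack 2 with 6U free.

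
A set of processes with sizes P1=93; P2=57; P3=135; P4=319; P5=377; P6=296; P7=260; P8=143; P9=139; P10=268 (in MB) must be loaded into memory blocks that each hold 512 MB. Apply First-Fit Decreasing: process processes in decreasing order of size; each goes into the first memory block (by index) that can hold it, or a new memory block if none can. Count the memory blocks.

5

Sorted descending: 377, 319, 296, 268, 260, 143, 139, 135, 93, 57.
377 MB → memory block 1 (remaining 135 MB)
319 MB → memory block 2 (remaining 193 MB)
296 MB → memory block 3 (remaining 216 MB)
268 MB → memory block 4 (remaining 244 MB)
260 MB → memory block 5 (remaining 252 MB)
143 MB → memory block 2 (remaining 50 MB)
139 MB → memory block 3 (remaining 77 MB)
135 MB → memory block 1 (remaining 0 MB)
93 MB → memory block 4 (remaining 151 MB)
57 MB → memory block 3 (remaining 20 MB)
Final memory blocks: [377,135] [319,143] [296,139,57] [268,93] [260].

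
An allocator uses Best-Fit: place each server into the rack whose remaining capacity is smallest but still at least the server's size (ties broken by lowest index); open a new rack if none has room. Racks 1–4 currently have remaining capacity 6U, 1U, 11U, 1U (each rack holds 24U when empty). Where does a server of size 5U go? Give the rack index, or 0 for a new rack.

1

Racks with room: rack 1 (6U), rack 3 (11U).
Tightest fit is rack 1 with 6U free.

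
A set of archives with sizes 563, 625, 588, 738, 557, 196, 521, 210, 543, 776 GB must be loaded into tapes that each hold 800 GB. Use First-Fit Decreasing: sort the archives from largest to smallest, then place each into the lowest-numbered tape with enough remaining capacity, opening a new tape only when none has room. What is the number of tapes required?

Sorted descending: 776, 738, 625, 588, 563, 557, 543, 521, 210, 196.
776 GB → tape 1 (remaining 24 GB)
738 GB → tape 2 (remaining 62 GB)
625 GB → tape 3 (remaining 175 GB)
588 GB → tape 4 (remaining 212 GB)
563 GB → tape 5 (remaining 237 GB)
557 GB → tape 6 (remaining 243 GB)
543 GB → tape 7 (remaining 257 GB)
521 GB → tape 8 (remaining 279 GB)
210 GB → tape 4 (remaining 2 GB)
196 GB → tape 5 (remaining 41 GB)
Final tapes: [776] [738] [625] [588,210] [563,196] [557] [543] [521].

8 tapes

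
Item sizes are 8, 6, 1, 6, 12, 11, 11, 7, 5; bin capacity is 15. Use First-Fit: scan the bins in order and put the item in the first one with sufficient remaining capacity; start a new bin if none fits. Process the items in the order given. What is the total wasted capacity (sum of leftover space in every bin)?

23

8 → bin 1 (remaining 7)
6 → bin 1 (remaining 1)
1 → bin 1 (remaining 0)
6 → bin 2 (remaining 9)
12 → bin 3 (remaining 3)
11 → bin 4 (remaining 4)
11 → bin 5 (remaining 4)
7 → bin 2 (remaining 2)
5 → bin 6 (remaining 10)
6 bins × 15 = 90; used 67; unused 23.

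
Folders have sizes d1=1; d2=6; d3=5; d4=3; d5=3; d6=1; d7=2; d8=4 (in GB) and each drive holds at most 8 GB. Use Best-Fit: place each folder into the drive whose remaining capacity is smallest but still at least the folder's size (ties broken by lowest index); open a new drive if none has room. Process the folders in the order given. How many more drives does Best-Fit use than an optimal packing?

0

Best-Fit: [1,6,1] [5,3] [3,2] [4] → 4 drives.
Total size 25 GB; any packing needs at least ⌈25/8⌉ = 4 drives.
So 4 is already optimal.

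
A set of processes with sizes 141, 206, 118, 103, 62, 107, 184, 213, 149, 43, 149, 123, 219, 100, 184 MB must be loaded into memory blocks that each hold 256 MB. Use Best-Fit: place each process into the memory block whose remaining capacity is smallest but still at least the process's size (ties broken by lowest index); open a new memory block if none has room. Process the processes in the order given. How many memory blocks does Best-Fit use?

141 MB → memory block 1 (remaining 115 MB)
206 MB → memory block 2 (remaining 50 MB)
118 MB → memory block 3 (remaining 138 MB)
103 MB → memory block 1 (remaining 12 MB)
62 MB → memory block 3 (remaining 76 MB)
107 MB → memory block 4 (remaining 149 MB)
184 MB → memory block 5 (remaining 72 MB)
213 MB → memory block 6 (remaining 43 MB)
149 MB → memory block 4 (remaining 0 MB)
43 MB → memory block 6 (remaining 0 MB)
149 MB → memory block 7 (remaining 107 MB)
123 MB → memory block 8 (remaining 133 MB)
219 MB → memory block 9 (remaining 37 MB)
100 MB → memory block 7 (remaining 7 MB)
184 MB → memory block 10 (remaining 72 MB)

10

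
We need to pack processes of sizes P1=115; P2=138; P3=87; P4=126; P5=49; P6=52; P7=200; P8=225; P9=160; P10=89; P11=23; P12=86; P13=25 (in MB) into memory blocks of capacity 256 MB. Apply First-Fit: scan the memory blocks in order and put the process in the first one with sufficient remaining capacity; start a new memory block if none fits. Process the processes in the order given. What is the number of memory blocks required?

Put P1 (115 MB) in memory block 1; 141 MB remain.
Put P2 (138 MB) in memory block 1; 3 MB remain.
Put P3 (87 MB) in memory block 2; 169 MB remain.
Put P4 (126 MB) in memory block 2; 43 MB remain.
Put P5 (49 MB) in memory block 3; 207 MB remain.
Put P6 (52 MB) in memory block 3; 155 MB remain.
Put P7 (200 MB) in memory block 4; 56 MB remain.
Put P8 (225 MB) in memory block 5; 31 MB remain.
Put P9 (160 MB) in memory block 6; 96 MB remain.
Put P10 (89 MB) in memory block 3; 66 MB remain.
Put P11 (23 MB) in memory block 2; 20 MB remain.
Put P12 (86 MB) in memory block 6; 10 MB remain.
Put P13 (25 MB) in memory block 3; 41 MB remain.

6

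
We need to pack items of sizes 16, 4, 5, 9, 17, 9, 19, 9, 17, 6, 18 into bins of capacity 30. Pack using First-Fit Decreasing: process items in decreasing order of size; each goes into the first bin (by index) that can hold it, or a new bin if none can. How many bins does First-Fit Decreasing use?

5

Sorted descending: 19, 18, 17, 17, 16, 9, 9, 9, 6, 5, 4.
19 → bin 1 (remaining 11)
18 → bin 2 (remaining 12)
17 → bin 3 (remaining 13)
17 → bin 4 (remaining 13)
16 → bin 5 (remaining 14)
9 → bin 1 (remaining 2)
9 → bin 2 (remaining 3)
9 → bin 3 (remaining 4)
6 → bin 4 (remaining 7)
5 → bin 4 (remaining 2)
4 → bin 3 (remaining 0)
Final bins: [19,9] [18,9] [17,9,4] [17,6,5] [16].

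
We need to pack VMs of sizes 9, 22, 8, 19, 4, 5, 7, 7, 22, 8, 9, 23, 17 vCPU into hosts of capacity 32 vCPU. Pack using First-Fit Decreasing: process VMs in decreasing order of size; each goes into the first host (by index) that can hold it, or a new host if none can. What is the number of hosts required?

Sorted descending: 23, 22, 22, 19, 17, 9, 9, 8, 8, 7, 7, 5, 4.
host 1: place 23 vCPU, 9 vCPU left
host 2: place 22 vCPU, 10 vCPU left
host 3: place 22 vCPU, 10 vCPU left
host 4: place 19 vCPU, 13 vCPU left
host 5: place 17 vCPU, 15 vCPU left
host 1: place 9 vCPU, 0 vCPU left
host 2: place 9 vCPU, 1 vCPU left
host 3: place 8 vCPU, 2 vCPU left
host 4: place 8 vCPU, 5 vCPU left
host 5: place 7 vCPU, 8 vCPU left
host 5: place 7 vCPU, 1 vCPU left
host 4: place 5 vCPU, 0 vCPU left
host 6: place 4 vCPU, 28 vCPU left

6 hosts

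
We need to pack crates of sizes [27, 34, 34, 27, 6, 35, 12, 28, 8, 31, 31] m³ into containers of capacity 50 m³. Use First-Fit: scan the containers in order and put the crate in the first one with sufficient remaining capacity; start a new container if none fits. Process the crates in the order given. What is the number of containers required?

container 1: place 27 m³, 23 m³ left
container 2: place 34 m³, 16 m³ left
container 3: place 34 m³, 16 m³ left
container 4: place 27 m³, 23 m³ left
container 1: place 6 m³, 17 m³ left
container 5: place 35 m³, 15 m³ left
container 1: place 12 m³, 5 m³ left
container 6: place 28 m³, 22 m³ left
container 2: place 8 m³, 8 m³ left
container 7: place 31 m³, 19 m³ left
container 8: place 31 m³, 19 m³ left
Final containers: [27,6,12] [34,8] [34] [27] [35] [28] [31] [31].

8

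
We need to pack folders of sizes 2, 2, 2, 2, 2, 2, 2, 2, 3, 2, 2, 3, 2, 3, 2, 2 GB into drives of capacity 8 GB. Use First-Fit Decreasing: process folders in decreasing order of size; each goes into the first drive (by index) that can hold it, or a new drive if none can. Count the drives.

Sorted descending: 3, 3, 3, 2, 2, 2, 2, 2, 2, 2, 2, 2, 2, 2, 2, 2.
3 GB → drive 1 (remaining 5 GB)
3 GB → drive 1 (remaining 2 GB)
3 GB → drive 2 (remaining 5 GB)
2 GB → drive 1 (remaining 0 GB)
2 GB → drive 2 (remaining 3 GB)
2 GB → drive 2 (remaining 1 GB)
2 GB → drive 3 (remaining 6 GB)
2 GB → drive 3 (remaining 4 GB)
2 GB → drive 3 (remaining 2 GB)
2 GB → drive 3 (remaining 0 GB)
2 GB → drive 4 (remaining 6 GB)
2 GB → drive 4 (remaining 4 GB)
2 GB → drive 4 (remaining 2 GB)
2 GB → drive 4 (remaining 0 GB)
2 GB → drive 5 (remaining 6 GB)
2 GB → drive 5 (remaining 4 GB)

5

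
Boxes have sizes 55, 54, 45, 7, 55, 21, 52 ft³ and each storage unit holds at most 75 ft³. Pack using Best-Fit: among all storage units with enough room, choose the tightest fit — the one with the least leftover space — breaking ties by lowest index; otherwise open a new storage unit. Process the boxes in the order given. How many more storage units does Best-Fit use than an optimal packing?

0

Best-Fit: [55,7] [54,21] [45] [55] [52] → 5 storage units.
5 boxes exceed 37.5 ft³ (half the capacity), and no two of those can share a storage unit, so at least 5 storage units are needed.
So 5 is already optimal.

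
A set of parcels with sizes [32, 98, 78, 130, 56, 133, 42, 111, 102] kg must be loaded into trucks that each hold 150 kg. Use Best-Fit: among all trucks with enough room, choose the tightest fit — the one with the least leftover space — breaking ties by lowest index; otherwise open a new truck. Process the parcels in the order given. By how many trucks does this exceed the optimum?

Best-Fit: [32,98] [78,56] [130] [133] [42,102] [111] → 6 trucks.
Total size 782 kg; any packing needs at least ⌈782/150⌉ = 6 trucks.
So 6 is already optimal.

0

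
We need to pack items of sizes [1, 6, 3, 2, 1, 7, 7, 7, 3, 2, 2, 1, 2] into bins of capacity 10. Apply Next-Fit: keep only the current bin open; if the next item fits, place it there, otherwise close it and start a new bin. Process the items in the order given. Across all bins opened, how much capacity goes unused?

6

1 → bin 1 (remaining 9)
6 → bin 1 (remaining 3)
3 → bin 1 (remaining 0)
2 → bin 2 (remaining 8)
1 → bin 2 (remaining 7)
7 → bin 2 (remaining 0)
7 → bin 3 (remaining 3)
7 → bin 4 (remaining 3)
3 → bin 4 (remaining 0)
2 → bin 5 (remaining 8)
2 → bin 5 (remaining 6)
1 → bin 5 (remaining 5)
2 → bin 5 (remaining 3)
5 bins × 10 = 50; used 44; unused 6.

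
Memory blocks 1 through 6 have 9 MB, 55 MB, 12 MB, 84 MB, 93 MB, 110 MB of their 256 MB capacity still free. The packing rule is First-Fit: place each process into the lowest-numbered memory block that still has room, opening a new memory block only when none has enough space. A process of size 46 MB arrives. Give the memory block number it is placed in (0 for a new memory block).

2

Memory blocks with room: memory block 2 (55 MB), memory block 4 (84 MB), memory block 5 (93 MB), memory block 6 (110 MB).
The first with room is memory block 2.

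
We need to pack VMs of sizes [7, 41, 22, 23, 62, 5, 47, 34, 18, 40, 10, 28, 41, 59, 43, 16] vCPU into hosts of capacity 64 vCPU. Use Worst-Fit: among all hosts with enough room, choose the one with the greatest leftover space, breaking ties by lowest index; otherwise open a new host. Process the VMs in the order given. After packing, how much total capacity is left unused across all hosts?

7 vCPU → host 1 (remaining 57 vCPU)
41 vCPU → host 1 (remaining 16 vCPU)
22 vCPU → host 2 (remaining 42 vCPU)
23 vCPU → host 2 (remaining 19 vCPU)
62 vCPU → host 3 (remaining 2 vCPU)
5 vCPU → host 2 (remaining 14 vCPU)
47 vCPU → host 4 (remaining 17 vCPU)
34 vCPU → host 5 (remaining 30 vCPU)
18 vCPU → host 5 (remaining 12 vCPU)
40 vCPU → host 6 (remaining 24 vCPU)
10 vCPU → host 6 (remaining 14 vCPU)
28 vCPU → host 7 (remaining 36 vCPU)
41 vCPU → host 8 (remaining 23 vCPU)
59 vCPU → host 9 (remaining 5 vCPU)
43 vCPU → host 10 (remaining 21 vCPU)
16 vCPU → host 7 (remaining 20 vCPU)
10 hosts × 64 vCPU = 640 vCPU; used 496 vCPU; unused 144 vCPU.

144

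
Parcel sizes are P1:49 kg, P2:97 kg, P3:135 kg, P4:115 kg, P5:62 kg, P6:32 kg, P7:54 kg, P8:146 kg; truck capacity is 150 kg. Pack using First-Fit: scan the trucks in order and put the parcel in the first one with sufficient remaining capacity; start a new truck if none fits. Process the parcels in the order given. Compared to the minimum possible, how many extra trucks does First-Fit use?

0

First-Fit: [49,97] [135] [115,32] [62,54] [146] → 5 trucks.
Total size 690 kg; any packing needs at least ⌈690/150⌉ = 5 trucks.
So 5 is already optimal.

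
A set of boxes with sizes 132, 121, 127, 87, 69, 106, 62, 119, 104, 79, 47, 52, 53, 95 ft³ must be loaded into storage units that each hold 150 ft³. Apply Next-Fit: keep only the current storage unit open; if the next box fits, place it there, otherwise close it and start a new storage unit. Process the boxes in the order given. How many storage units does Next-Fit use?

12

132 ft³ → storage unit 1 (remaining 18 ft³)
121 ft³ → storage unit 2 (remaining 29 ft³)
127 ft³ → storage unit 3 (remaining 23 ft³)
87 ft³ → storage unit 4 (remaining 63 ft³)
69 ft³ → storage unit 5 (remaining 81 ft³)
106 ft³ → storage unit 6 (remaining 44 ft³)
62 ft³ → storage unit 7 (remaining 88 ft³)
119 ft³ → storage unit 8 (remaining 31 ft³)
104 ft³ → storage unit 9 (remaining 46 ft³)
79 ft³ → storage unit 10 (remaining 71 ft³)
47 ft³ → storage unit 10 (remaining 24 ft³)
52 ft³ → storage unit 11 (remaining 98 ft³)
53 ft³ → storage unit 11 (remaining 45 ft³)
95 ft³ → storage unit 12 (remaining 55 ft³)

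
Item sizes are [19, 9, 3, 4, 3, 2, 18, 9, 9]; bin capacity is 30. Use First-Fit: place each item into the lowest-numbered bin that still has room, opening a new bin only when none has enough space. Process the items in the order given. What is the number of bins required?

19 → bin 1 (remaining 11)
9 → bin 1 (remaining 2)
3 → bin 2 (remaining 27)
4 → bin 2 (remaining 23)
3 → bin 2 (remaining 20)
2 → bin 1 (remaining 0)
18 → bin 2 (remaining 2)
9 → bin 3 (remaining 21)
9 → bin 3 (remaining 12)
Final bins: [19,9,2] [3,4,3,18] [9,9].

3 bins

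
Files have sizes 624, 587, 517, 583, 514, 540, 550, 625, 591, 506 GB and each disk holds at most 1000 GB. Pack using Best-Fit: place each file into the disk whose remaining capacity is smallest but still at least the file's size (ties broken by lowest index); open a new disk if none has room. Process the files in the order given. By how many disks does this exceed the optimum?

Best-Fit: [624] [587] [517] [583] [514] [540] [550] [625] [591] [506] → 10 disks.
10 files exceed 500 GB (half the capacity), and no two of those can share a disk, so at least 10 disks are needed.
So 10 is already optimal.

0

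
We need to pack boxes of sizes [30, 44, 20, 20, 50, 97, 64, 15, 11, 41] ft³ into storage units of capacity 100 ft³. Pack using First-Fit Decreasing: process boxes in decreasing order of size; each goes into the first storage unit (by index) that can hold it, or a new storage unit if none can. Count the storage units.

5

Sorted descending: 97, 64, 50, 44, 41, 30, 20, 20, 15, 11.
storage unit 1: place 97 ft³, 3 ft³ left
storage unit 2: place 64 ft³, 36 ft³ left
storage unit 3: place 50 ft³, 50 ft³ left
storage unit 3: place 44 ft³, 6 ft³ left
storage unit 4: place 41 ft³, 59 ft³ left
storage unit 2: place 30 ft³, 6 ft³ left
storage unit 4: place 20 ft³, 39 ft³ left
storage unit 4: place 20 ft³, 19 ft³ left
storage unit 4: place 15 ft³, 4 ft³ left
storage unit 5: place 11 ft³, 89 ft³ left
Final storage units: [97] [64,30] [50,44] [41,20,20,15] [11].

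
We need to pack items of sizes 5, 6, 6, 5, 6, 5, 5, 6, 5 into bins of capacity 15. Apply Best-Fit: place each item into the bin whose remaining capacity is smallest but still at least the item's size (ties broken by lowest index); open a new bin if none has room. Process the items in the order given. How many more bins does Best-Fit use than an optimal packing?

Best-Fit: [5,6] [6,5] [6,5] [5,6] [5] → 5 bins.
Total size 49; any packing needs at least ⌈49/15⌉ = 4 bins.
An optimal packing achieves that bound: [6,6] [6,6] [5,5,5] [5,5] → 4 bins.
Excess: 5 − 4 = 1.

1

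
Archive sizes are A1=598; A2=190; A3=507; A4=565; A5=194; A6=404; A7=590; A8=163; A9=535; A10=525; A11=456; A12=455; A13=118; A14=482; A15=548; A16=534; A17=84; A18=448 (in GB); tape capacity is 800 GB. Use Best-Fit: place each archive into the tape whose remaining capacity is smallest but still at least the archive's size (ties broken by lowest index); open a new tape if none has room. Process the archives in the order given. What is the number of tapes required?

tape 1: place A1 (598 GB), 202 GB left
tape 1: place A2 (190 GB), 12 GB left
tape 2: place A3 (507 GB), 293 GB left
tape 3: place A4 (565 GB), 235 GB left
tape 3: place A5 (194 GB), 41 GB left
tape 4: place A6 (404 GB), 396 GB left
tape 5: place A7 (590 GB), 210 GB left
tape 5: place A8 (163 GB), 47 GB left
tape 6: place A9 (535 GB), 265 GB left
tape 7: place A10 (525 GB), 275 GB left
tape 8: place A11 (456 GB), 344 GB left
tape 9: place A12 (455 GB), 345 GB left
tape 6: place A13 (118 GB), 147 GB left
tape 10: place A14 (482 GB), 318 GB left
tape 11: place A15 (548 GB), 252 GB left
tape 12: place A16 (534 GB), 266 GB left
tape 6: place A17 (84 GB), 63 GB left
tape 13: place A18 (448 GB), 352 GB left

13 tapes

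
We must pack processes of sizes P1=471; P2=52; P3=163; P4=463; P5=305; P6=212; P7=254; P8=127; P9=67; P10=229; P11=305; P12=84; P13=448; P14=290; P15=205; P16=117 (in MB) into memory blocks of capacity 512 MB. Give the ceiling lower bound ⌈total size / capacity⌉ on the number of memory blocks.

8 memory blocks

Total size = 471 + 52 + 163 + 463 + 305 + 212 + 254 + 127 + 67 + 229 + 305 + 84 + 448 + 290 + 205 + 117 = 3792 MB.
⌈3792 / 512⌉ = 8.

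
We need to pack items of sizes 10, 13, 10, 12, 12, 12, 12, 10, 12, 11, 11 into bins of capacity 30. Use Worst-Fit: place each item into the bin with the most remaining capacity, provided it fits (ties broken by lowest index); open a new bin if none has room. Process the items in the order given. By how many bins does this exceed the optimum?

1

Worst-Fit: [10,13] [10,12] [12,12] [12,10] [12,11] [11] → 6 bins.
Total size 125; any packing needs at least ⌈125/30⌉ = 5 bins.
An optimal packing achieves that bound: [13,12] [12,12] [12,12] [11,11] [10,10,10] → 5 bins.
Excess: 6 − 5 = 1.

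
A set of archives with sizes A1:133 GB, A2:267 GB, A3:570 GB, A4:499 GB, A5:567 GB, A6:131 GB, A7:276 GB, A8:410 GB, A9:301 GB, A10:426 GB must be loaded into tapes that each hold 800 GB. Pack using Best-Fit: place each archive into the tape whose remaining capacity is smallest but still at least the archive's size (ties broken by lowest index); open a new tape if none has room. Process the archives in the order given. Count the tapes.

A1 (133 GB) → tape 1 (remaining 667 GB)
A2 (267 GB) → tape 1 (remaining 400 GB)
A3 (570 GB) → tape 2 (remaining 230 GB)
A4 (499 GB) → tape 3 (remaining 301 GB)
A5 (567 GB) → tape 4 (remaining 233 GB)
A6 (131 GB) → tape 2 (remaining 99 GB)
A7 (276 GB) → tape 3 (remaining 25 GB)
A8 (410 GB) → tape 5 (remaining 390 GB)
A9 (301 GB) → tape 5 (remaining 89 GB)
A10 (426 GB) → tape 6 (remaining 374 GB)
Final tapes: [133,267] [570,131] [499,276] [567] [410,301] [426].

6 tapes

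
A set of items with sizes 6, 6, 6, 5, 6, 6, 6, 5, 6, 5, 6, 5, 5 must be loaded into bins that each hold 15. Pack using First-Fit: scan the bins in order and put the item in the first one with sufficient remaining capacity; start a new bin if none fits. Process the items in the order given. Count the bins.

7

Put 6 in bin 1; 9 remain.
Put 6 in bin 1; 3 remain.
Put 6 in bin 2; 9 remain.
Put 5 in bin 2; 4 remain.
Put 6 in bin 3; 9 remain.
Put 6 in bin 3; 3 remain.
Put 6 in bin 4; 9 remain.
Put 5 in bin 4; 4 remain.
Put 6 in bin 5; 9 remain.
Put 5 in bin 5; 4 remain.
Put 6 in bin 6; 9 remain.
Put 5 in bin 6; 4 remain.
Put 5 in bin 7; 10 remain.
Final bins: [6,6] [6,5] [6,6] [6,5] [6,5] [6,5] [5].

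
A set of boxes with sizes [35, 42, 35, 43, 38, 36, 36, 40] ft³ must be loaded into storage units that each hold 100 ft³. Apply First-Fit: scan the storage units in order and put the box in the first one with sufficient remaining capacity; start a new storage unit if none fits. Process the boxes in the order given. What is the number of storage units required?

4

Put 35 ft³ in storage unit 1; 65 ft³ remain.
Put 42 ft³ in storage unit 1; 23 ft³ remain.
Put 35 ft³ in storage unit 2; 65 ft³ remain.
Put 43 ft³ in storage unit 2; 22 ft³ remain.
Put 38 ft³ in storage unit 3; 62 ft³ remain.
Put 36 ft³ in storage unit 3; 26 ft³ remain.
Put 36 ft³ in storage unit 4; 64 ft³ remain.
Put 40 ft³ in storage unit 4; 24 ft³ remain.
Final storage units: [35,42] [35,43] [38,36] [36,40].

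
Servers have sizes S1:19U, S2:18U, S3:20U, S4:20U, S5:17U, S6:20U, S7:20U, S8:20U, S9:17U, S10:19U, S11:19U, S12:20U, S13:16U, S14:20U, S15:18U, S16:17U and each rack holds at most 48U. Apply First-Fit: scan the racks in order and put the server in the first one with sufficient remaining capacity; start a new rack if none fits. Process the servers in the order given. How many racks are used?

8

Put S1 (19U) in rack 1; 29U remain.
Put S2 (18U) in rack 1; 11U remain.
Put S3 (20U) in rack 2; 28U remain.
Put S4 (20U) in rack 2; 8U remain.
Put S5 (17U) in rack 3; 31U remain.
Put S6 (20U) in rack 3; 11U remain.
Put S7 (20U) in rack 4; 28U remain.
Put S8 (20U) in rack 4; 8U remain.
Put S9 (17U) in rack 5; 31U remain.
Put S10 (19U) in rack 5; 12U remain.
Put S11 (19U) in rack 6; 29U remain.
Put S12 (20U) in rack 6; 9U remain.
Put S13 (16U) in rack 7; 32U remain.
Put S14 (20U) in rack 7; 12U remain.
Put S15 (18U) in rack 8; 30U remain.
Put S16 (17U) in rack 8; 13U remain.
Final racks: [19,18] [20,20] [17,20] [20,20] [17,19] [19,20] [16,20] [18,17].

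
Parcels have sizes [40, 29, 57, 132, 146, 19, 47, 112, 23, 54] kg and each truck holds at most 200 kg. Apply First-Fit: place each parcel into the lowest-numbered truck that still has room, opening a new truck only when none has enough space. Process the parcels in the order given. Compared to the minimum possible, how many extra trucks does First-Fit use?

0

First-Fit: [40,29,57,19,47] [132,23] [146,54] [112] → 4 trucks.
Total size 659 kg; any packing needs at least ⌈659/200⌉ = 4 trucks.
So 4 is already optimal.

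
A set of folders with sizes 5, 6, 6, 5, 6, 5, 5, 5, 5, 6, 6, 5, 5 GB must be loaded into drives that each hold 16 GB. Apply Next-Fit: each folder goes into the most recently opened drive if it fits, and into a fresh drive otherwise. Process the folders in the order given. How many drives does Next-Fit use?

Put 5 GB in drive 1; 11 GB remain.
Put 6 GB in drive 1; 5 GB remain.
Put 6 GB in drive 2; 10 GB remain.
Put 5 GB in drive 2; 5 GB remain.
Put 6 GB in drive 3; 10 GB remain.
Put 5 GB in drive 3; 5 GB remain.
Put 5 GB in drive 3; 0 GB remain.
Put 5 GB in drive 4; 11 GB remain.
Put 5 GB in drive 4; 6 GB remain.
Put 6 GB in drive 4; 0 GB remain.
Put 6 GB in drive 5; 10 GB remain.
Put 5 GB in drive 5; 5 GB remain.
Put 5 GB in drive 5; 0 GB remain.
Final drives: [5,6] [6,5] [6,5,5] [5,5,6] [6,5,5].

5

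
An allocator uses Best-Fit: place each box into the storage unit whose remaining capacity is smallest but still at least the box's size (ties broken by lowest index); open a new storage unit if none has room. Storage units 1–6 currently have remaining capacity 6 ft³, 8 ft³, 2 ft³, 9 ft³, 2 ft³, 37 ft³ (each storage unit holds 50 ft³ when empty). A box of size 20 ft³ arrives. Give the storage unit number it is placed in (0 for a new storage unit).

6

Storage units with room: storage unit 6 (37 ft³).
Tightest fit is storage unit 6 with 37 ft³ free.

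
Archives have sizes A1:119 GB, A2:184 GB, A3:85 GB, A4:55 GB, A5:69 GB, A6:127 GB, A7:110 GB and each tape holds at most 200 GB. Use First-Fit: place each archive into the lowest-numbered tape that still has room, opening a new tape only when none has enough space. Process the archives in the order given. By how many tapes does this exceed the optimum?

First-Fit: [119,55] [184] [85,69] [127] [110] → 5 tapes.
Total size 749 GB; any packing needs at least ⌈749/200⌉ = 4 tapes.
An optimal packing achieves that bound: [184] [127,69] [119,55] [110,85] → 4 tapes.
Excess: 5 − 4 = 1.

1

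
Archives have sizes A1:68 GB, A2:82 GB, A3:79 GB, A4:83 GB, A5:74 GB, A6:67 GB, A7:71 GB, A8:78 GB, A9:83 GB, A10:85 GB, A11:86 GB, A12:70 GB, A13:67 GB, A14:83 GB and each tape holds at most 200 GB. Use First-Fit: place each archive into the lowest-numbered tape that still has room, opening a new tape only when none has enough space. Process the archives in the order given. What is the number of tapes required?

A1 (68 GB) → tape 1 (remaining 132 GB)
A2 (82 GB) → tape 1 (remaining 50 GB)
A3 (79 GB) → tape 2 (remaining 121 GB)
A4 (83 GB) → tape 2 (remaining 38 GB)
A5 (74 GB) → tape 3 (remaining 126 GB)
A6 (67 GB) → tape 3 (remaining 59 GB)
A7 (71 GB) → tape 4 (remaining 129 GB)
A8 (78 GB) → tape 4 (remaining 51 GB)
A9 (83 GB) → tape 5 (remaining 117 GB)
A10 (85 GB) → tape 5 (remaining 32 GB)
A11 (86 GB) → tape 6 (remaining 114 GB)
A12 (70 GB) → tape 6 (remaining 44 GB)
A13 (67 GB) → tape 7 (remaining 133 GB)
A14 (83 GB) → tape 7 (remaining 50 GB)
Final tapes: [68,82] [79,83] [74,67] [71,78] [83,85] [86,70] [67,83].

7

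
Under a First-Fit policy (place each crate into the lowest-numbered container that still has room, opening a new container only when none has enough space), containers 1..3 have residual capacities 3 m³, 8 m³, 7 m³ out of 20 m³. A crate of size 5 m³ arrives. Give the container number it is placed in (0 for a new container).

2

Containers with room: container 2 (8 m³), container 3 (7 m³).
The first with room is container 2.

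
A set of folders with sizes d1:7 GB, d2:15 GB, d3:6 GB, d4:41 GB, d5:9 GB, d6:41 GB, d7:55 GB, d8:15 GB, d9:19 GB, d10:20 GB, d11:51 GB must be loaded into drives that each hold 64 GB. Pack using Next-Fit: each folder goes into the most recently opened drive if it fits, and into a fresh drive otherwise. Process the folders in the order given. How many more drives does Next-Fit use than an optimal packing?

1

Next-Fit: [7,15,6] [41,9] [41] [55] [15,19,20] [51] → 6 drives.
Total size 279 GB; any packing needs at least ⌈279/64⌉ = 5 drives.
An optimal packing achieves that bound: [55,9] [51,7,6] [41,20] [41,19] [15,15] → 5 drives.
Excess: 6 − 5 = 1.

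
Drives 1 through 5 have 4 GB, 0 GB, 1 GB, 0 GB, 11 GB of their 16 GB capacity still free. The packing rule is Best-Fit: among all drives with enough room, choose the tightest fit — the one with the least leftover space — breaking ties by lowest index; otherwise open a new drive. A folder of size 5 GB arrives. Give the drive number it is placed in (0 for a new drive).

Drives with room: drive 5 (11 GB).
Tightest fit is drive 5 with 11 GB free.

5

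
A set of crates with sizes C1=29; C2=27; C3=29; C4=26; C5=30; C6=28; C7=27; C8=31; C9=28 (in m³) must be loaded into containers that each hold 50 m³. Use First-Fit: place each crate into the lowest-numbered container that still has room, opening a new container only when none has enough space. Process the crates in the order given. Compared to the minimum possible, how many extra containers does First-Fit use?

0

First-Fit: [29] [27] [29] [26] [30] [28] [27] [31] [28] → 9 containers.
9 crates exceed 25 m³ (half the capacity), and no two of those can share a container, so at least 9 containers are needed.
So 9 is already optimal.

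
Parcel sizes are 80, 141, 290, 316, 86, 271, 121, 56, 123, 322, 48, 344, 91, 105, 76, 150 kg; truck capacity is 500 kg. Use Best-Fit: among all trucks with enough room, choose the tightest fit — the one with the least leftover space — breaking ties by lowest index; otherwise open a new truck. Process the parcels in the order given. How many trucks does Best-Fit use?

truck 1: place 80 kg, 420 kg left
truck 1: place 141 kg, 279 kg left
truck 2: place 290 kg, 210 kg left
truck 3: place 316 kg, 184 kg left
truck 3: place 86 kg, 98 kg left
truck 1: place 271 kg, 8 kg left
truck 2: place 121 kg, 89 kg left
truck 2: place 56 kg, 33 kg left
truck 4: place 123 kg, 377 kg left
truck 4: place 322 kg, 55 kg left
truck 4: place 48 kg, 7 kg left
truck 5: place 344 kg, 156 kg left
truck 3: place 91 kg, 7 kg left
truck 5: place 105 kg, 51 kg left
truck 6: place 76 kg, 424 kg left
truck 6: place 150 kg, 274 kg left
Final trucks: [80,141,271] [290,121,56] [316,86,91] [123,322,48] [344,105] [76,150].

6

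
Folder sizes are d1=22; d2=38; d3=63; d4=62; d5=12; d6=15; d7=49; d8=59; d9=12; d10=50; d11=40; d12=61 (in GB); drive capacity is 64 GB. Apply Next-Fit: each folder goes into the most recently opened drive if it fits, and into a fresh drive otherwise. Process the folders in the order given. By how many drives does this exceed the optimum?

1

Next-Fit: [22,38] [63] [62] [12,15] [49] [59] [12,50] [40] [61] → 9 drives.
Total size 483 GB; any packing needs at least ⌈483/64⌉ = 8 drives.
An optimal packing achieves that bound: [63] [62] [61] [59] [50,12] [49,15] [40,22] [38,12] → 8 drives.
Excess: 9 − 8 = 1.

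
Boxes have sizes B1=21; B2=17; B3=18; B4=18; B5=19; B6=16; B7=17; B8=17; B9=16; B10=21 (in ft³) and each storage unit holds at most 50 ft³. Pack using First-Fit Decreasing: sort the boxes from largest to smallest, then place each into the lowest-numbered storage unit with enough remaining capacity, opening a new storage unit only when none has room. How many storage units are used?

5 storage units

Sorted descending: 21, 21, 19, 18, 18, 17, 17, 17, 16, 16.
storage unit 1: place 21 ft³, 29 ft³ left
storage unit 1: place 21 ft³, 8 ft³ left
storage unit 2: place 19 ft³, 31 ft³ left
storage unit 2: place 18 ft³, 13 ft³ left
storage unit 3: place 18 ft³, 32 ft³ left
storage unit 3: place 17 ft³, 15 ft³ left
storage unit 4: place 17 ft³, 33 ft³ left
storage unit 4: place 17 ft³, 16 ft³ left
storage unit 4: place 16 ft³, 0 ft³ left
storage unit 5: place 16 ft³, 34 ft³ left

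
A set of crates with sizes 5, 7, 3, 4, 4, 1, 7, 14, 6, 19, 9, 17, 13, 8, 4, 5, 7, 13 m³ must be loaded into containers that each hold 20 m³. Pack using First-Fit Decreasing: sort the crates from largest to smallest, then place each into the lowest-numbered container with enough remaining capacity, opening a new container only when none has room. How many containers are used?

Sorted descending: 19, 17, 14, 13, 13, 9, 8, 7, 7, 7, 6, 5, 5, 4, 4, 4, 3, 1.
19 m³ → container 1 (remaining 1 m³)
17 m³ → container 2 (remaining 3 m³)
14 m³ → container 3 (remaining 6 m³)
13 m³ → container 4 (remaining 7 m³)
13 m³ → container 5 (remaining 7 m³)
9 m³ → container 6 (remaining 11 m³)
8 m³ → container 6 (remaining 3 m³)
7 m³ → container 4 (remaining 0 m³)
7 m³ → container 5 (remaining 0 m³)
7 m³ → container 7 (remaining 13 m³)
6 m³ → container 3 (remaining 0 m³)
5 m³ → container 7 (remaining 8 m³)
5 m³ → container 7 (remaining 3 m³)
4 m³ → container 8 (remaining 16 m³)
4 m³ → container 8 (remaining 12 m³)
4 m³ → container 8 (remaining 8 m³)
3 m³ → container 2 (remaining 0 m³)
1 m³ → container 1 (remaining 0 m³)
Final containers: [19,1] [17,3] [14,6] [13,7] [13,7] [9,8] [7,5,5] [4,4,4].

8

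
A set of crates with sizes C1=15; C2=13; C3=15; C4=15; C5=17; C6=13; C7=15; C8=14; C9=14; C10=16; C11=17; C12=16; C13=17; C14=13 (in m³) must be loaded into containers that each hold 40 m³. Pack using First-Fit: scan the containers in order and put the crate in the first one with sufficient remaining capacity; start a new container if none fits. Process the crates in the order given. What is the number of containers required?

7

C1 (15 m³) → container 1 (remaining 25 m³)
C2 (13 m³) → container 1 (remaining 12 m³)
C3 (15 m³) → container 2 (remaining 25 m³)
C4 (15 m³) → container 2 (remaining 10 m³)
C5 (17 m³) → container 3 (remaining 23 m³)
C6 (13 m³) → container 3 (remaining 10 m³)
C7 (15 m³) → container 4 (remaining 25 m³)
C8 (14 m³) → container 4 (remaining 11 m³)
C9 (14 m³) → container 5 (remaining 26 m³)
C10 (16 m³) → container 5 (remaining 10 m³)
C11 (17 m³) → container 6 (remaining 23 m³)
C12 (16 m³) → container 6 (remaining 7 m³)
C13 (17 m³) → container 7 (remaining 23 m³)
C14 (13 m³) → container 7 (remaining 10 m³)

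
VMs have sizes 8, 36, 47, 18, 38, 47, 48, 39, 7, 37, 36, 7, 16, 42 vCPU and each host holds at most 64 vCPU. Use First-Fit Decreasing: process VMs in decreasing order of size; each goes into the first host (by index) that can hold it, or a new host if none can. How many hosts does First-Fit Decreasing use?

Sorted descending: 48, 47, 47, 42, 39, 38, 37, 36, 36, 18, 16, 8, 7, 7.
48 vCPU → host 1 (remaining 16 vCPU)
47 vCPU → host 2 (remaining 17 vCPU)
47 vCPU → host 3 (remaining 17 vCPU)
42 vCPU → host 4 (remaining 22 vCPU)
39 vCPU → host 5 (remaining 25 vCPU)
38 vCPU → host 6 (remaining 26 vCPU)
37 vCPU → host 7 (remaining 27 vCPU)
36 vCPU → host 8 (remaining 28 vCPU)
36 vCPU → host 9 (remaining 28 vCPU)
18 vCPU → host 4 (remaining 4 vCPU)
16 vCPU → host 1 (remaining 0 vCPU)
8 vCPU → host 2 (remaining 9 vCPU)
7 vCPU → host 2 (remaining 2 vCPU)
7 vCPU → host 3 (remaining 10 vCPU)

9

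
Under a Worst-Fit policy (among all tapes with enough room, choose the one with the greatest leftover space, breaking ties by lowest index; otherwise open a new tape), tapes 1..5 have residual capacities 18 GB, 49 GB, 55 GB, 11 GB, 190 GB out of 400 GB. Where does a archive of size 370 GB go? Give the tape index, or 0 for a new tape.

No tape has ≥ 370 GB free, so a new tape is opened.

0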